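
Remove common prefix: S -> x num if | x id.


Common prefix: 'x'
Factored: S -> x S', S' -> num if | id


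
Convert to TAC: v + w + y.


Break into single-operator statements:
t1 = v + w
t2 = t1 + y


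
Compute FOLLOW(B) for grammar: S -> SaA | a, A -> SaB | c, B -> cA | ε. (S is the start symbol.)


$ ∈ FOLLOW(S). For each A -> αBβ: add FIRST(β)\{ε} to FOLLOW(B); if β nullable, add FOLLOW(A).
FOLLOW(B) = {$, a}


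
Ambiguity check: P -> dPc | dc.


balanced d^n…c^n: each string has a unique parse
Unambiguous


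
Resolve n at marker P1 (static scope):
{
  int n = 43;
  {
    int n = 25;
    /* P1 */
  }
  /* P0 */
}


n declared in the same block as P1
n = 25


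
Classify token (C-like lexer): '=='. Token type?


Pattern: operator symbol
Type: OPERATOR


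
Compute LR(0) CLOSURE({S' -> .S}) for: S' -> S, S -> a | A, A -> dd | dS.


Start: S' -> .S
For each item with dot before a nonterminal B, add B -> .γ for every B-production
Closure: [S' -> .S, S -> .a, S -> .A, A -> .dd, A -> .dS]


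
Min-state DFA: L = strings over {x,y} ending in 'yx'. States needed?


Track the longest suffix of input matching a prefix of 'yx': 3 classes (prefixes of length 0..2)
Minimal DFA: 3 states


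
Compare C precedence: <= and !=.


'<=' is relational (level 7); '!=' is equality (level 6)
Higher level binds tighter
'<=' has higher precedence than '!='


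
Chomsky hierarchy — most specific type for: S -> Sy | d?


Left-linear: every RHS is a terminal or one nonterminal followed by a terminal
Classification: Type 3 (Regular)


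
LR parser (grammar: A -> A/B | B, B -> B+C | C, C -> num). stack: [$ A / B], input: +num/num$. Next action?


'+' can extend B; shift to build B -> B+C
Action: shift


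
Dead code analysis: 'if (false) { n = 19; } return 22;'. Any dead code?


condition is constant false, so the whole block is unreachable
Dead: 'if (false) { n = 19; }'


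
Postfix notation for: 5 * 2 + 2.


Left to right (same or higher precedence on left)
Postfix: 5 2 * 2 +


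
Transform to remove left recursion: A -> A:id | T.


Left-recursive alternatives: A:id; non-recursive: T
Introduce A': A -> TA', A' -> :idA' | ε


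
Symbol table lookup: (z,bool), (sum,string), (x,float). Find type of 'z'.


Lookup 'z' → type bool


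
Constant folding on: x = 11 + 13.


11 + 13 = 24 at compile time
Optimized: x = 24


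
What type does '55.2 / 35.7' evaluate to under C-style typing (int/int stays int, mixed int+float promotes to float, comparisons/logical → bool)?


Operand types: float / float
Rule: mixed int/float promotes to float; int/int stays int
Result type: float


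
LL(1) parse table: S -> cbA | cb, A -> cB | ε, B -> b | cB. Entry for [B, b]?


For [B, b]: 'b' ∈ FIRST(b)
Entry: B -> b


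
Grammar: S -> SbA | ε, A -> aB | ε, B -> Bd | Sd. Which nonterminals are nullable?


A nonterminal is nullable iff some alternative derives ε (directly, or every symbol in it is nullable)
Nullable: {A, S}


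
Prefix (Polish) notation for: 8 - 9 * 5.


'*' binds tighter: tree is (- 8 (* 9 5))
Prefix: - 8 * 9 5


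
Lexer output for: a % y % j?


Scan left to right, longest-match per lexeme
Tokens: ID(a), OP(%), ID(y), OP(%), ID(j)


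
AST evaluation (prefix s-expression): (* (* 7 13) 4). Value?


Evaluate inner: (* 7 13) = 91
Evaluate root: (* 91 4) = 364
Result: 364


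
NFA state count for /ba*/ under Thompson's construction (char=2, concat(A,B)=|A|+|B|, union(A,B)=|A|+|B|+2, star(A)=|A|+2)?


Syntax tree has 2 char leaf(s), 0 union(s), 1 star(s)
chars contribute 2×2 = 4; each union adds +2; each star adds +2
Total: 4 + 0 + 2 = 6 states


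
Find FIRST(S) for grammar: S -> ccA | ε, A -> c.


Per alternative of S: FIRST(ccA) = {c}; FIRST(ε) = {ε}
FIRST(S) = {c, ε}


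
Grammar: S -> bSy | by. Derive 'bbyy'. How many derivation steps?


Derivation: S => bSy => bbyy
Steps: 2


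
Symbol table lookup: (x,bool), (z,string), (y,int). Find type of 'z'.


Lookup 'z' → type string


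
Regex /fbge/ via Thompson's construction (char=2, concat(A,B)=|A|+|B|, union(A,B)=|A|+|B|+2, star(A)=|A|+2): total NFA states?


Syntax tree has 4 char leaf(s), 0 union(s), 0 star(s)
chars contribute 4×2 = 8; each union adds +2; each star adds +2
Total: 8 + 0 + 0 = 8 states


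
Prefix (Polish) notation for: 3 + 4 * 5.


'*' binds tighter: tree is (+ 3 (* 4 5))
Prefix: + 3 * 4 5


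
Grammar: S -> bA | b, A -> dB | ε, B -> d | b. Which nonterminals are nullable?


A nonterminal is nullable iff some alternative derives ε (directly, or every symbol in it is nullable)
Nullable: {A}


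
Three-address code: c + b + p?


Break into single-operator statements:
t1 = c + b
t2 = t1 + p


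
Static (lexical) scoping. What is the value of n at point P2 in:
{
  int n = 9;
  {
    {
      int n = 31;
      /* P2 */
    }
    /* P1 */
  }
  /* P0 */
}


n declared in the same block as P2
n = 31


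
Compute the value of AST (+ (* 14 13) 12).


Evaluate inner: (* 14 13) = 182
Evaluate root: (+ 182 12) = 194
Result: 194


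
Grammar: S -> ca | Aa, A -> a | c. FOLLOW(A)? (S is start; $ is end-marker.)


$ ∈ FOLLOW(S). For each A -> αBβ: add FIRST(β)\{ε} to FOLLOW(B); if β nullable, add FOLLOW(A).
FOLLOW(A) = {a}


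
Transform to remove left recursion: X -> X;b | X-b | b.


Left-recursive alternatives: X;b, X-b; non-recursive: b
Introduce X': X -> bX', X' -> ;bX' | -bX' | ε


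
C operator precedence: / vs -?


'/' is multiplicative (level 10); '-' is additive (level 9)
Higher level binds tighter
'/' has higher precedence than '-'


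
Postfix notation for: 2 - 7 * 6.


* has higher precedence, evaluate 7*6 first
Postfix: 2 7 6 * -


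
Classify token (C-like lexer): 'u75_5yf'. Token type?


Pattern: letter/underscore followed by alphanumerics, not a keyword
Type: IDENTIFIER


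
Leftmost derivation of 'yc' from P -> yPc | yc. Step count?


Derivation: P => yc
Steps: 1


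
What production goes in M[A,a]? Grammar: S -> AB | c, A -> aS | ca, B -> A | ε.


For [A, a]: 'a' ∈ FIRST(aS)
Entry: A -> aS


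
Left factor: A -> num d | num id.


Common prefix: 'num'
Factored: A -> num A', A' -> d | id


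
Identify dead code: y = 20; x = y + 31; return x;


y is read by x's definition; x is returned
No dead code


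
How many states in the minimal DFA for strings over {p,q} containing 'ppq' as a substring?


KMP-style automaton: 3 progress states + 1 absorbing accept = 4
Minimal DFA: 4 states


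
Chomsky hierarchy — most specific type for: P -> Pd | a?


Left-linear: every RHS is a terminal or one nonterminal followed by a terminal
Classification: Type 3 (Regular)


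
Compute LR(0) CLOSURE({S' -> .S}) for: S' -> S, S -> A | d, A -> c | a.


Start: S' -> .S
For each item with dot before a nonterminal B, add B -> .γ for every B-production
Closure: [S' -> .S, S -> .A, S -> .d, A -> .c, A -> .a]


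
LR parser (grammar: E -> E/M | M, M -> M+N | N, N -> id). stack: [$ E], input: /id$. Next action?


shift '/' to continue E -> E/M
Action: shift


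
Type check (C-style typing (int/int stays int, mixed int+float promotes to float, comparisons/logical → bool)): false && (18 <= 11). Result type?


Operand types: bool && bool
Rule: logical operators take bool operands and yield bool
Result type: bool


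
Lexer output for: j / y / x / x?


Scan left to right, longest-match per lexeme
Tokens: ID(j), OP(/), ID(y), OP(/), ID(x), OP(/), ID(x)


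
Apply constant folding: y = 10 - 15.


10 - 15 = -5 at compile time
Optimized: y = -5


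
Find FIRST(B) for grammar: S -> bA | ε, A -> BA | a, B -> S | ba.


Per alternative of B: FIRST(S) = {b, ε}; FIRST(ba) = {b}
FIRST(B) = {b, ε}


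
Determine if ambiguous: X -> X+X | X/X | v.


'v+v/v' has two parse trees (no precedence encoded between + and /)
Ambiguous


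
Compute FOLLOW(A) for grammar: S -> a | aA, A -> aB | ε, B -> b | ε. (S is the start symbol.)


$ ∈ FOLLOW(S). For each A -> αBβ: add FIRST(β)\{ε} to FOLLOW(B); if β nullable, add FOLLOW(A).
FOLLOW(A) = {$}


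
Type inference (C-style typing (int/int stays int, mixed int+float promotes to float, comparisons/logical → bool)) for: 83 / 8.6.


Operand types: int / float
Rule: mixed int/float promotes to float; int/int stays int
Result type: float


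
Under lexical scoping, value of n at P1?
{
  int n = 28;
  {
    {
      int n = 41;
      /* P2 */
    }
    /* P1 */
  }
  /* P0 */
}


P1's block does not declare n; resolves to the enclosing declaration at depth 0
n = 28


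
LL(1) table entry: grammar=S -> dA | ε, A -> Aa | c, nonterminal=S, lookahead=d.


For [S, d]: 'd' ∈ FIRST(dA)
Entry: S -> dA


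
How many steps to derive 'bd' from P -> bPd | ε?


Derivation: P => bPd => bd
Steps: 2


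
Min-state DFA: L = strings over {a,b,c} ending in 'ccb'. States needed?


Track the longest suffix of input matching a prefix of 'ccb': 4 classes (prefixes of length 0..3)
Minimal DFA: 4 states


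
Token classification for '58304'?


Pattern: digits only
Type: INTEGER_LITERAL


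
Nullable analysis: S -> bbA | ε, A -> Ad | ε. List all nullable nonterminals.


A nonterminal is nullable iff some alternative derives ε (directly, or every symbol in it is nullable)
Nullable: {A, S}


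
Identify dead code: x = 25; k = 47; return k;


x is assigned but never read
Dead: 'x = 25'


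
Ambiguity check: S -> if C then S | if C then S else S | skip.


dangling else: 'if C then if C then skip else skip' parses two ways
Ambiguous


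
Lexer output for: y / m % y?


Scan left to right, longest-match per lexeme
Tokens: ID(y), OP(/), ID(m), OP(%), ID(y)


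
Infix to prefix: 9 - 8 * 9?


'*' binds tighter: tree is (- 9 (* 8 9))
Prefix: - 9 * 8 9


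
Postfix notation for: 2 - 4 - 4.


Left to right (same or higher precedence on left)
Postfix: 2 4 - 4 -


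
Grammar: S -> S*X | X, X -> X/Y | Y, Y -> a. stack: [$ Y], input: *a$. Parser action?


'Y' (not preceded by X/) is the handle for X -> Y
Action: reduce (X -> Y)


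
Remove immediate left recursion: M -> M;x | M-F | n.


Left-recursive alternatives: M;x, M-F; non-recursive: n
Introduce M': M -> nM', M' -> ;xM' | -FM' | ε


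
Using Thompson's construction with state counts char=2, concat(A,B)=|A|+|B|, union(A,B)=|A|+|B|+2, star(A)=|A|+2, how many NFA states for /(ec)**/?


Syntax tree has 2 char leaf(s), 0 union(s), 2 star(s)
chars contribute 2×2 = 4; each union adds +2; each star adds +2
Total: 4 + 0 + 4 = 8 states


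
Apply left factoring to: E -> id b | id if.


Common prefix: 'id'
Factored: E -> id E', E' -> b | if


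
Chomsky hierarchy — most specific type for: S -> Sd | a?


Left-linear: every RHS is a terminal or one nonterminal followed by a terminal
Classification: Type 3 (Regular)


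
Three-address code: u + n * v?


Break into single-operator statements:
t1 = n * v
t2 = u + t1


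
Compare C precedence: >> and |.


'>>' is shift (level 8); '|' is bitwise OR (level 3)
Higher level binds tighter
'>>' has higher precedence than '|'


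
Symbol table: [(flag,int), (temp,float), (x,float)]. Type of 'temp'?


Lookup 'temp' → type float


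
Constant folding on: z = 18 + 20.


18 + 20 = 38 at compile time
Optimized: z = 38


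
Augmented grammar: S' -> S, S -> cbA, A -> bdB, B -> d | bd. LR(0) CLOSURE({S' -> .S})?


Start: S' -> .S
For each item with dot before a nonterminal B, add B -> .γ for every B-production
Closure: [S' -> .S, S -> .cbA]


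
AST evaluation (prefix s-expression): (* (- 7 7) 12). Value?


Evaluate inner: (- 7 7) = 0
Evaluate root: (* 0 12) = 0
Result: 0


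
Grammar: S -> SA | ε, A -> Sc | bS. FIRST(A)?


Per alternative of A: FIRST(Sc) = {b, c}; FIRST(bS) = {b}
FIRST(A) = {b, c}


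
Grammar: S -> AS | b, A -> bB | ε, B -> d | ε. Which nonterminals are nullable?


A nonterminal is nullable iff some alternative derives ε (directly, or every symbol in it is nullable)
Nullable: {A, B}


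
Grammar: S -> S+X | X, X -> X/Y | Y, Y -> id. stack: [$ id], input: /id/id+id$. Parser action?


'id' on top is the handle for Y -> id
Action: reduce (Y -> id)


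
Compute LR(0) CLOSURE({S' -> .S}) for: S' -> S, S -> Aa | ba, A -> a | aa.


Start: S' -> .S
For each item with dot before a nonterminal B, add B -> .γ for every B-production
Closure: [S' -> .S, S -> .Aa, S -> .ba, A -> .a, A -> .aa]


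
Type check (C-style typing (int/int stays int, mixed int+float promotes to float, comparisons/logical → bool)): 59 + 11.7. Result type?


Operand types: int + float
Rule: mixed int/float promotes to float; int/int stays int
Result type: float


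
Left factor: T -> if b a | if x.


Common prefix: 'if'
Factored: T -> if T', T' -> b a | x


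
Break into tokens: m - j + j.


Scan left to right, longest-match per lexeme
Tokens: ID(m), OP(-), ID(j), OP(+), ID(j)


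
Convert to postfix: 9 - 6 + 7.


Left to right (same or higher precedence on left)
Postfix: 9 6 - 7 +


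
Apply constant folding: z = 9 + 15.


9 + 15 = 24 at compile time
Optimized: z = 24


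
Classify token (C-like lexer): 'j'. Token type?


Pattern: letter/underscore followed by alphanumerics, not a keyword
Type: IDENTIFIER


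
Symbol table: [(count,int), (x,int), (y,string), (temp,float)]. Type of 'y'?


Lookup 'y' → type string


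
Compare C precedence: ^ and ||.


'^' is bitwise XOR (level 4); '||' is logical OR (level 1)
Higher level binds tighter
'^' has higher precedence than '||'


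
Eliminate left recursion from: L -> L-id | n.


Left-recursive alternatives: L-id; non-recursive: n
Introduce L': L -> nL', L' -> -idL' | ε


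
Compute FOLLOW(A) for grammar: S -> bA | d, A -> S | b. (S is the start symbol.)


$ ∈ FOLLOW(S). For each A -> αBβ: add FIRST(β)\{ε} to FOLLOW(B); if β nullable, add FOLLOW(A).
FOLLOW(A) = {$}


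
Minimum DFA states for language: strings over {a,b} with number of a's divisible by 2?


Track (count of a) mod 2: states 0..1, accept at 0
Minimal DFA: 2 states


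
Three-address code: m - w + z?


Break into single-operator statements:
t1 = m - w
t2 = t1 + z


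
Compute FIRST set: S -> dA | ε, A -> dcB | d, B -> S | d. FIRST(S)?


Per alternative of S: FIRST(dA) = {d}; FIRST(ε) = {ε}
FIRST(S) = {d, ε}


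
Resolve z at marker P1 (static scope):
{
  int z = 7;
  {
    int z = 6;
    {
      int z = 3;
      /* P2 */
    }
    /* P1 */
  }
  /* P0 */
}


z declared in the same block as P1
z = 6


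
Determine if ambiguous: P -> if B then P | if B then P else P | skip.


dangling else: 'if B then if B then skip else skip' parses two ways
Ambiguous


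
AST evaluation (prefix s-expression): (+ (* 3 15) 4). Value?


Evaluate inner: (* 3 15) = 45
Evaluate root: (+ 45 4) = 49
Result: 49


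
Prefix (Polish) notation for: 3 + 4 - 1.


left-to-right (same/higher precedence on left): tree is (- (+ 3 4) 1)
Prefix: - + 3 4 1


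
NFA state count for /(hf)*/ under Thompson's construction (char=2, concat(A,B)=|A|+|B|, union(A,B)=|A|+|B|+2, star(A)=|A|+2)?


Syntax tree has 2 char leaf(s), 0 union(s), 1 star(s)
chars contribute 2×2 = 4; each union adds +2; each star adds +2
Total: 4 + 0 + 2 = 6 states


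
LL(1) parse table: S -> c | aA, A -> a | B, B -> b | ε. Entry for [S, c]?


For [S, c]: 'c' ∈ FIRST(c)
Entry: S -> c


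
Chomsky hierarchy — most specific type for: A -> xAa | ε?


Single nonterminal LHS, but x^n a^n is not regular
Classification: Type 2 (Context-Free)


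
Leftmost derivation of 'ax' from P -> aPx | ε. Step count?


Derivation: P => aPx => ax
Steps: 2


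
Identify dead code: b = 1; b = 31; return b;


first assignment to b is overwritten before any read
Dead: 'b = 1'


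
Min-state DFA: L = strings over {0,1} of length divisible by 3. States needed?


Track length mod 3: states 0..2, accept at 0
Minimal DFA: 3 states


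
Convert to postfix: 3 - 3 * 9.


* has higher precedence, evaluate 3*9 first
Postfix: 3 3 9 * -


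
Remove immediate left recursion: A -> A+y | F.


Left-recursive alternatives: A+y; non-recursive: F
Introduce A': A -> FA', A' -> +yA' | ε


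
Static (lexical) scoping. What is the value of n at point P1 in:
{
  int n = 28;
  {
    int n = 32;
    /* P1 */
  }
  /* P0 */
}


n declared in the same block as P1
n = 32


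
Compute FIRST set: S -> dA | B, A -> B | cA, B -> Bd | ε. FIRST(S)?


Per alternative of S: FIRST(dA) = {d}; FIRST(B) = {d, ε}
FIRST(S) = {d, ε}


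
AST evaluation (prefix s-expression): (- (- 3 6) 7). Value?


Evaluate inner: (- 3 6) = -3
Evaluate root: (- -3 7) = -10
Result: -10


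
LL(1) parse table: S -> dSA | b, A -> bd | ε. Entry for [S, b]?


For [S, b]: 'b' ∈ FIRST(b)
Entry: S -> b


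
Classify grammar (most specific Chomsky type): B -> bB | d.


Right-linear: every RHS is a terminal or a terminal followed by one nonterminal
Classification: Type 3 (Regular)


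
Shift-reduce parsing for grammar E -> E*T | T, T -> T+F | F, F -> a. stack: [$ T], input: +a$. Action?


shift '+' to continue T -> T+F
Action: shift


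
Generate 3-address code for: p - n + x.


Break into single-operator statements:
t1 = p - n
t2 = t1 + x


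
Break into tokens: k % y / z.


Scan left to right, longest-match per lexeme
Tokens: ID(k), OP(%), ID(y), OP(/), ID(z)


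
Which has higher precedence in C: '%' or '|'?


'%' is multiplicative (level 10); '|' is bitwise OR (level 3)
Higher level binds tighter
'%' has higher precedence than '|'


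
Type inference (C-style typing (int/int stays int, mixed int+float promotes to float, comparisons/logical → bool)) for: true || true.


Operand types: bool || bool
Rule: logical operators take bool operands and yield bool
Result type: bool


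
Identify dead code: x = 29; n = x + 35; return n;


x is read by n's definition; n is returned
No dead code


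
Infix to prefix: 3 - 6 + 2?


left-to-right (same/higher precedence on left): tree is (+ (- 3 6) 2)
Prefix: + - 3 6 2


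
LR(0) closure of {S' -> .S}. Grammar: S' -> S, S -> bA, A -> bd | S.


Start: S' -> .S
For each item with dot before a nonterminal B, add B -> .γ for every B-production
Closure: [S' -> .S, S -> .bA]


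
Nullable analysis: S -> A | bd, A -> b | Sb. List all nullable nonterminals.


A nonterminal is nullable iff some alternative derives ε (directly, or every symbol in it is nullable)
Nullable: {}


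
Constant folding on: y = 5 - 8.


5 - 8 = -3 at compile time
Optimized: y = -3


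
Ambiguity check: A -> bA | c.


right-linear, alternatives start with distinct terminals 'b' vs 'c': unique leftmost derivation
Unambiguous


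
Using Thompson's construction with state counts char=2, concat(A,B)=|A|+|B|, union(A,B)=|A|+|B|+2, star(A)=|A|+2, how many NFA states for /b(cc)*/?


Syntax tree has 3 char leaf(s), 0 union(s), 1 star(s)
chars contribute 3×2 = 6; each union adds +2; each star adds +2
Total: 6 + 0 + 2 = 8 states


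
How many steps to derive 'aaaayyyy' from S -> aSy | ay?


Derivation: S => aSy => aaSyy => aaaSyyy => aaaayyyy
Steps: 4


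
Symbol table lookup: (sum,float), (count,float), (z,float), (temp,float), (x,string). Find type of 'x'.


Lookup 'x' → type string


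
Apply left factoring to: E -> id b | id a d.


Common prefix: 'id'
Factored: E -> id E', E' -> b | a d


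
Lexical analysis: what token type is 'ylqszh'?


Pattern: letter/underscore followed by alphanumerics, not a keyword
Type: IDENTIFIER


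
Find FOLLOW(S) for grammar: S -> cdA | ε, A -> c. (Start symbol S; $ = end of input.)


$ ∈ FOLLOW(S). For each A -> αBβ: add FIRST(β)\{ε} to FOLLOW(B); if β nullable, add FOLLOW(A).
FOLLOW(S) = {$}


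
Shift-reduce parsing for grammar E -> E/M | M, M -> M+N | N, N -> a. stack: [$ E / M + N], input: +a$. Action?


handle 'M+N' on top
Action: reduce (M -> M+N)


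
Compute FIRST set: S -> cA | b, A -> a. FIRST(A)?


Per alternative of A: FIRST(a) = {a}
FIRST(A) = {a}


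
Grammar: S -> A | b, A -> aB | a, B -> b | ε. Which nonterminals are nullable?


A nonterminal is nullable iff some alternative derives ε (directly, or every symbol in it is nullable)
Nullable: {B}


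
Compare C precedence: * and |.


'*' is multiplicative (level 10); '|' is bitwise OR (level 3)
Higher level binds tighter
'*' has higher precedence than '|'


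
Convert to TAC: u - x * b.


Break into single-operator statements:
t1 = x * b
t2 = u - t1


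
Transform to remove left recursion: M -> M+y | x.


Left-recursive alternatives: M+y; non-recursive: x
Introduce M': M -> xM', M' -> +yM' | ε


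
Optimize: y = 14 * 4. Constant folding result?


14 * 4 = 56 at compile time
Optimized: y = 56


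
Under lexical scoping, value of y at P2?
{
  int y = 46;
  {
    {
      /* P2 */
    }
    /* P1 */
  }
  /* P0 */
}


P2's block does not declare y; resolves to the enclosing declaration at depth 0
y = 46


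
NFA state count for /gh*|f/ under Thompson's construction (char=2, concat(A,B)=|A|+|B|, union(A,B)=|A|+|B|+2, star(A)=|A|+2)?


Syntax tree has 3 char leaf(s), 1 union(s), 1 star(s)
chars contribute 3×2 = 6; each union adds +2; each star adds +2
Total: 6 + 2 + 2 = 10 states


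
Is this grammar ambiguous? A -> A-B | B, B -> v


precedence layered via separate nonterminal B: deterministic
Unambiguous


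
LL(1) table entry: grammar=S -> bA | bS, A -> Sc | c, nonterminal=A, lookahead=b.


For [A, b]: 'b' ∈ FIRST(Sc)
Entry: A -> Sc


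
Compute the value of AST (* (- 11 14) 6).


Evaluate inner: (- 11 14) = -3
Evaluate root: (* -3 6) = -18
Result: -18


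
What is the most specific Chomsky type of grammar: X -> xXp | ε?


Single nonterminal LHS, but x^n p^n is not regular
Classification: Type 2 (Context-Free)


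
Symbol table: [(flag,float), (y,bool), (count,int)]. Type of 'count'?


Lookup 'count' → type int


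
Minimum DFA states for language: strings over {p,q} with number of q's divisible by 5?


Track (count of q) mod 5: states 0..4, accept at 0
Minimal DFA: 5 states


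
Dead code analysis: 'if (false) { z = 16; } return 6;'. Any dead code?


condition is constant false, so the whole block is unreachable
Dead: 'if (false) { z = 16; }'


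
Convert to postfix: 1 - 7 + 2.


Left to right (same or higher precedence on left)
Postfix: 1 7 - 2 +


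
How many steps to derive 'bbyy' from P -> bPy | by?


Derivation: P => bPy => bbyy
Steps: 2


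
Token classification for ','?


Pattern: delimiter/punctuation
Type: PUNCTUATION


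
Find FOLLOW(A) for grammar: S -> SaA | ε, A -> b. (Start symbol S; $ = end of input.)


$ ∈ FOLLOW(S). For each A -> αBβ: add FIRST(β)\{ε} to FOLLOW(B); if β nullable, add FOLLOW(A).
FOLLOW(A) = {$, a}


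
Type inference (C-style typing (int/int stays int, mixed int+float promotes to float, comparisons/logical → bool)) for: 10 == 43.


Operand types: int == int
Rule: comparison yields bool
Result type: bool


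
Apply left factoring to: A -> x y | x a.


Common prefix: 'x'
Factored: A -> x A', A' -> y | a


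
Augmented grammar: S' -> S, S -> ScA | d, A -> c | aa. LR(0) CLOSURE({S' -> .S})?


Start: S' -> .S
For each item with dot before a nonterminal B, add B -> .γ for every B-production
Closure: [S' -> .S, S -> .ScA, S -> .d]


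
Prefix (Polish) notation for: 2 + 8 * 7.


'*' binds tighter: tree is (+ 2 (* 8 7))
Prefix: + 2 * 8 7


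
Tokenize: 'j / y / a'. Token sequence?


Scan left to right, longest-match per lexeme
Tokens: ID(j), OP(/), ID(y), OP(/), ID(a)


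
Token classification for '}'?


Pattern: delimiter/punctuation
Type: PUNCTUATION


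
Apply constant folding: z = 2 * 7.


2 * 7 = 14 at compile time
Optimized: z = 14


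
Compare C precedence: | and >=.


'>=' is relational (level 7); '|' is bitwise OR (level 3)
Higher level binds tighter
'>=' has higher precedence than '|'


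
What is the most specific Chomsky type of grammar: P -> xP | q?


Right-linear: every RHS is a terminal or a terminal followed by one nonterminal
Classification: Type 3 (Regular)


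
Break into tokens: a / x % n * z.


Scan left to right, longest-match per lexeme
Tokens: ID(a), OP(/), ID(x), OP(%), ID(n), OP(*), ID(z)


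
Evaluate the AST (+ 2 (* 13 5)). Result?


Evaluate inner: (* 13 5) = 65
Evaluate root: (+ 2 65) = 67
Result: 67


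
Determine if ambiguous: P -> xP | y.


right-linear, alternatives start with distinct terminals 'x' vs 'y': unique leftmost derivation
Unambiguous


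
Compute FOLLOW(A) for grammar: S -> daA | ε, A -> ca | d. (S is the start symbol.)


$ ∈ FOLLOW(S). For each A -> αBβ: add FIRST(β)\{ε} to FOLLOW(B); if β nullable, add FOLLOW(A).
FOLLOW(A) = {$}


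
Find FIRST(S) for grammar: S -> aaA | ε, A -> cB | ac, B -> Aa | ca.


Per alternative of S: FIRST(aaA) = {a}; FIRST(ε) = {ε}
FIRST(S) = {a, ε}


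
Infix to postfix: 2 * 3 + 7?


Left to right (same or higher precedence on left)
Postfix: 2 3 * 7 +


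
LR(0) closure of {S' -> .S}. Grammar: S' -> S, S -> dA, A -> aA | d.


Start: S' -> .S
For each item with dot before a nonterminal B, add B -> .γ for every B-production
Closure: [S' -> .S, S -> .dA]


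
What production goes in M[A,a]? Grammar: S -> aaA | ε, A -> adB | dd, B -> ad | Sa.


For [A, a]: 'a' ∈ FIRST(adB)
Entry: A -> adB


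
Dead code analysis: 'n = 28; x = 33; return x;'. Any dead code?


n is assigned but never read
Dead: 'n = 28'


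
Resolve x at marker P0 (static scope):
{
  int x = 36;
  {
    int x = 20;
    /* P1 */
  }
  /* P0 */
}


x declared in the same block as P0
x = 36


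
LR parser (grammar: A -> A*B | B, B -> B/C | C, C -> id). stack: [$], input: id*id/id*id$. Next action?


no handle on stack; shift 'id'
Action: shift


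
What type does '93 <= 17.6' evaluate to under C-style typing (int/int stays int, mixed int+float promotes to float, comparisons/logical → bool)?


Operand types: int <= float
Rule: comparison yields bool
Result type: bool


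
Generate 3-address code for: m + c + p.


Break into single-operator statements:
t1 = m + c
t2 = t1 + p


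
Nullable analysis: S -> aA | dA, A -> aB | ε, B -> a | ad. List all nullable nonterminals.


A nonterminal is nullable iff some alternative derives ε (directly, or every symbol in it is nullable)
Nullable: {A}


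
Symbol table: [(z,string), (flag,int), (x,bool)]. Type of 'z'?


Lookup 'z' → type string


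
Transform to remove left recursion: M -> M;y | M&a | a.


Left-recursive alternatives: M;y, M&a; non-recursive: a
Introduce M': M -> aM', M' -> ;yM' | &aM' | ε


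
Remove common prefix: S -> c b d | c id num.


Common prefix: 'c'
Factored: S -> c S', S' -> b d | id num


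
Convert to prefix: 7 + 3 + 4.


left-to-right (same/higher precedence on left): tree is (+ (+ 7 3) 4)
Prefix: + + 7 3 4


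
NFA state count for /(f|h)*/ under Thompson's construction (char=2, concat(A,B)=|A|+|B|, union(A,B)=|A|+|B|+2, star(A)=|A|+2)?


Syntax tree has 2 char leaf(s), 1 union(s), 1 star(s)
chars contribute 2×2 = 4; each union adds +2; each star adds +2
Total: 4 + 2 + 2 = 8 states


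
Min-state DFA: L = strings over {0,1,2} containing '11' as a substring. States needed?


KMP-style automaton: 2 progress states + 1 absorbing accept = 3
Minimal DFA: 3 states


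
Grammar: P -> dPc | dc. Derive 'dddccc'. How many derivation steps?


Derivation: P => dPc => ddPcc => dddccc
Steps: 3


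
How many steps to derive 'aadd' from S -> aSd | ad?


Derivation: S => aSd => aadd
Steps: 2


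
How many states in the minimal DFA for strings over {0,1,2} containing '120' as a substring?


KMP-style automaton: 3 progress states + 1 absorbing accept = 4
Minimal DFA: 4 states


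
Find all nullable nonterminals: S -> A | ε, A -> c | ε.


A nonterminal is nullable iff some alternative derives ε (directly, or every symbol in it is nullable)
Nullable: {A, S}


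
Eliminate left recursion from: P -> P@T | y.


Left-recursive alternatives: P@T; non-recursive: y
Introduce P': P -> yP', P' -> @TP' | ε


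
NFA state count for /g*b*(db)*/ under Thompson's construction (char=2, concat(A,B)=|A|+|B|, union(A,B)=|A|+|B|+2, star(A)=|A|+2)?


Syntax tree has 4 char leaf(s), 0 union(s), 3 star(s)
chars contribute 4×2 = 8; each union adds +2; each star adds +2
Total: 8 + 0 + 6 = 14 states


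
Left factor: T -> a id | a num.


Common prefix: 'a'
Factored: T -> a T', T' -> id | num


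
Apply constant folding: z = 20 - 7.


20 - 7 = 13 at compile time
Optimized: z = 13


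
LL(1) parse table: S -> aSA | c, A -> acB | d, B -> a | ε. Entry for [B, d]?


For [B, d]: ε is nullable and 'd' ∈ FOLLOW(B)
Entry: B -> ε


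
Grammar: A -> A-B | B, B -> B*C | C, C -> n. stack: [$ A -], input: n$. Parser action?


no handle ('A-' is not any RHS); shift 'n'
Action: shift


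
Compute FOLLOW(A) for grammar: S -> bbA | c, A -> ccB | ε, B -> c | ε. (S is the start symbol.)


$ ∈ FOLLOW(S). For each A -> αBβ: add FIRST(β)\{ε} to FOLLOW(B); if β nullable, add FOLLOW(A).
FOLLOW(A) = {$}


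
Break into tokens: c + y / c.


Scan left to right, longest-match per lexeme
Tokens: ID(c), OP(+), ID(y), OP(/), ID(c)


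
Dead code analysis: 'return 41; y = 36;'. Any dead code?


statement follows a return and is unreachable
Dead: 'y = 36'


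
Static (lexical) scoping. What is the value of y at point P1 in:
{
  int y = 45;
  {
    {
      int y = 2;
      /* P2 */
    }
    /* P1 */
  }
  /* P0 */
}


P1's block does not declare y; resolves to the enclosing declaration at depth 0
y = 45


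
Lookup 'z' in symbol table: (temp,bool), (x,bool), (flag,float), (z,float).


Lookup 'z' → type float


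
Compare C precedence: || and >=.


'>=' is relational (level 7); '||' is logical OR (level 1)
Higher level binds tighter
'>=' has higher precedence than '||'


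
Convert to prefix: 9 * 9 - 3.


left-to-right (same/higher precedence on left): tree is (- (* 9 9) 3)
Prefix: - * 9 9 3


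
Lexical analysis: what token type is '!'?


Pattern: operator symbol
Type: OPERATOR


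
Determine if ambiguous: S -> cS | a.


right-linear, alternatives start with distinct terminals 'c' vs 'a': unique leftmost derivation
Unambiguous


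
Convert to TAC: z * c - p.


Break into single-operator statements:
t1 = z * c
t2 = t1 - p


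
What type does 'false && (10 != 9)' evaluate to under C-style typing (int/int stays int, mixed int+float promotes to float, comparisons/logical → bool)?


Operand types: bool && bool
Rule: logical operators take bool operands and yield bool
Result type: bool


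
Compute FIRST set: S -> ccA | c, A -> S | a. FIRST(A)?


Per alternative of A: FIRST(S) = {c}; FIRST(a) = {a}
FIRST(A) = {a, c}


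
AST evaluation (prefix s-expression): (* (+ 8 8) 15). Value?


Evaluate inner: (+ 8 8) = 16
Evaluate root: (* 16 15) = 240
Result: 240


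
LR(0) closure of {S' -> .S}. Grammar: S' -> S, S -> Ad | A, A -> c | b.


Start: S' -> .S
For each item with dot before a nonterminal B, add B -> .γ for every B-production
Closure: [S' -> .S, S -> .Ad, S -> .A, A -> .c, A -> .b]


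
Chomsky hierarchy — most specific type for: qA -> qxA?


LHS has context (more than one symbol) and |LHS| ≤ |RHS|
Classification: Type 1 (Context-Sensitive)


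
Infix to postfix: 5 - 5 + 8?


Left to right (same or higher precedence on left)
Postfix: 5 5 - 8 +


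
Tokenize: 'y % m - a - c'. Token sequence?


Scan left to right, longest-match per lexeme
Tokens: ID(y), OP(%), ID(m), OP(-), ID(a), OP(-), ID(c)


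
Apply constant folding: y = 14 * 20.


14 * 20 = 280 at compile time
Optimized: y = 280


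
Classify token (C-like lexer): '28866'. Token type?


Pattern: digits only
Type: INTEGER_LITERAL


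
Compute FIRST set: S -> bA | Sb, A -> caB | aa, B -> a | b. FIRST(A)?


Per alternative of A: FIRST(caB) = {c}; FIRST(aa) = {a}
FIRST(A) = {a, c}


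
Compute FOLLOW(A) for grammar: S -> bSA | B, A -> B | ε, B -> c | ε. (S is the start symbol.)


$ ∈ FOLLOW(S). For each A -> αBβ: add FIRST(β)\{ε} to FOLLOW(B); if β nullable, add FOLLOW(A).
FOLLOW(A) = {$, c}


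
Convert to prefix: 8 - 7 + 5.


left-to-right (same/higher precedence on left): tree is (+ (- 8 7) 5)
Prefix: + - 8 7 5


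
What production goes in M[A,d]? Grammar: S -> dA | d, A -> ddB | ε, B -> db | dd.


For [A, d]: 'd' ∈ FIRST(ddB)
Entry: A -> ddB


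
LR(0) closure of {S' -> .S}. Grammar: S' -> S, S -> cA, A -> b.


Start: S' -> .S
For each item with dot before a nonterminal B, add B -> .γ for every B-production
Closure: [S' -> .S, S -> .cA]


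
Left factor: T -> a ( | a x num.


Common prefix: 'a'
Factored: T -> a T', T' -> ( | x num


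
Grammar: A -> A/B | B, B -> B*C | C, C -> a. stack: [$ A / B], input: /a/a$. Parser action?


handle 'A/B' on top; lookahead ∈ FOLLOW(A) = {/, $}
Action: reduce (A -> A/B)


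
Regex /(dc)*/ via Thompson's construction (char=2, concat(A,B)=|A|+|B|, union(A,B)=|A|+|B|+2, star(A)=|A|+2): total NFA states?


Syntax tree has 2 char leaf(s), 0 union(s), 1 star(s)
chars contribute 2×2 = 4; each union adds +2; each star adds +2
Total: 4 + 0 + 2 = 6 states


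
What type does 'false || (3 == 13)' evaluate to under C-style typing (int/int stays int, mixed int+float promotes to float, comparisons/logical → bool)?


Operand types: bool || bool
Rule: logical operators take bool operands and yield bool
Result type: bool


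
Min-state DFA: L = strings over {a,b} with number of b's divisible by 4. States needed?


Track (count of b) mod 4: states 0..3, accept at 0
Minimal DFA: 4 states


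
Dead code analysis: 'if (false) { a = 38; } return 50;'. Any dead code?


condition is constant false, so the whole block is unreachable
Dead: 'if (false) { a = 38; }'


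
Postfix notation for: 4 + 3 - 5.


Left to right (same or higher precedence on left)
Postfix: 4 3 + 5 -


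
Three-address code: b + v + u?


Break into single-operator statements:
t1 = b + v
t2 = t1 + u


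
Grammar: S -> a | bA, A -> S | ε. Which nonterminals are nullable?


A nonterminal is nullable iff some alternative derives ε (directly, or every symbol in it is nullable)
Nullable: {A}


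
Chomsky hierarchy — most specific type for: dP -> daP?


LHS has context (more than one symbol) and |LHS| ≤ |RHS|
Classification: Type 1 (Context-Sensitive)


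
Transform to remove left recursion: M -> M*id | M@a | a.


Left-recursive alternatives: M*id, M@a; non-recursive: a
Introduce M': M -> aM', M' -> *idM' | @aM' | ε


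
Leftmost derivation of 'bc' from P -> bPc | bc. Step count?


Derivation: P => bc
Steps: 1


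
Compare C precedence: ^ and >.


'>' is relational (level 7); '^' is bitwise XOR (level 4)
Higher level binds tighter
'>' has higher precedence than '^'


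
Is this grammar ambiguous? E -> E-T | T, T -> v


precedence layered via separate nonterminal T: deterministic
Unambiguous


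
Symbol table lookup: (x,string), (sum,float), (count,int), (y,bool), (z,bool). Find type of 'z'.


Lookup 'z' → type bool


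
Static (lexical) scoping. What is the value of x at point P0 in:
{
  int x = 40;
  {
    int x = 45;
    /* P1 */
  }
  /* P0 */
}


x declared in the same block as P0
x = 40


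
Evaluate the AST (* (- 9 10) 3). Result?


Evaluate inner: (- 9 10) = -1
Evaluate root: (* -1 3) = -3
Result: -3


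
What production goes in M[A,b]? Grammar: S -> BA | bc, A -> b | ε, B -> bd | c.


For [A, b]: 'b' ∈ FIRST(b)
Entry: A -> b


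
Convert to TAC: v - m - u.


Break into single-operator statements:
t1 = v - m
t2 = t1 - u


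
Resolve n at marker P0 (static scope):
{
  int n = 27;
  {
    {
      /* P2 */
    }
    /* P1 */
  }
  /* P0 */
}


n declared in the same block as P0
n = 27


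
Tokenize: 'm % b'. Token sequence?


Scan left to right, longest-match per lexeme
Tokens: ID(m), OP(%), ID(b)


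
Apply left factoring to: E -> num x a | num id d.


Common prefix: 'num'
Factored: E -> num E', E' -> x a | id d


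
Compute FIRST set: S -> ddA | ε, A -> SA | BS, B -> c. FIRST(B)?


Per alternative of B: FIRST(c) = {c}
FIRST(B) = {c}


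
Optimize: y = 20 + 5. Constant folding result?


20 + 5 = 25 at compile time
Optimized: y = 25


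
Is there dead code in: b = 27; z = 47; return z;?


b is assigned but never read
Dead: 'b = 27'


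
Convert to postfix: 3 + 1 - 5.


Left to right (same or higher precedence on left)
Postfix: 3 1 + 5 -


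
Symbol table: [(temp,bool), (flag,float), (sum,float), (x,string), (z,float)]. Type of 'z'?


Lookup 'z' → type float


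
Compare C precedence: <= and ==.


'<=' is relational (level 7); '==' is equality (level 6)
Higher level binds tighter
'<=' has higher precedence than '=='


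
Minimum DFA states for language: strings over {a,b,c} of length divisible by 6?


Track length mod 6: states 0..5, accept at 0
Minimal DFA: 6 states


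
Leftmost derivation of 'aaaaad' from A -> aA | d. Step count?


Derivation: A => aA => aaA => aaaA => aaaaA => aaaaaA => aaaaad
Steps: 6


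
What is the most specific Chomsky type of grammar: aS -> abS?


LHS has context (more than one symbol) and |LHS| ≤ |RHS|
Classification: Type 1 (Context-Sensitive)


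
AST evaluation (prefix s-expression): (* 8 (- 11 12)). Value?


Evaluate inner: (- 11 12) = -1
Evaluate root: (* 8 -1) = -8
Result: -8


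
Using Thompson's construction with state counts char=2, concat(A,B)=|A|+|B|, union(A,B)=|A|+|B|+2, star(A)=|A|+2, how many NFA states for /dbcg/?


Syntax tree has 4 char leaf(s), 0 union(s), 0 star(s)
chars contribute 4×2 = 8; each union adds +2; each star adds +2
Total: 8 + 0 + 0 = 8 states


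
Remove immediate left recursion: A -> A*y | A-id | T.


Left-recursive alternatives: A*y, A-id; non-recursive: T
Introduce A': A -> TA', A' -> *yA' | -idA' | ε


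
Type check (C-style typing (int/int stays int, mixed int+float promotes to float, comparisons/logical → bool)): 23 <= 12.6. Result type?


Operand types: int <= float
Rule: comparison yields bool
Result type: bool


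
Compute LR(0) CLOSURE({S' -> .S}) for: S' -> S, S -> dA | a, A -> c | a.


Start: S' -> .S
For each item with dot before a nonterminal B, add B -> .γ for every B-production
Closure: [S' -> .S, S -> .dA, S -> .a]


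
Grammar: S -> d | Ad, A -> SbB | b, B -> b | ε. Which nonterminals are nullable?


A nonterminal is nullable iff some alternative derives ε (directly, or every symbol in it is nullable)
Nullable: {B}


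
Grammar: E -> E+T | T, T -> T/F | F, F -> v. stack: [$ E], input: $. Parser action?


start symbol E on stack, input exhausted
Action: accept
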